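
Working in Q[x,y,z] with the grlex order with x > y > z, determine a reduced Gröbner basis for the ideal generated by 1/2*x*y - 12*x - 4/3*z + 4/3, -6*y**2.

G = {x**2 + 2/9*x*z + 1/81*z**2 - 2/9*x - 2/81*z + 1/81, x*y - 24*x - 8/3*z + 8/3, y**2, y*z + 216*x - y + 24*z - 24}

f_1 = 1/2*x*y - 12*x - 4/3*z + 4/3, LT = x*y.
f_2 = -6*y**2, LT = y**2.

S(f_1,f_2): lcm = x*y**2. S = -24*x*y - 8/3*y*z + 8/3*y.
  leading term x*y: subtract (-48)·f_1 from -24*x*y - 8/3*y*z + 8/3*y → -8/3*y*z - 576*x + 8/3*y - 64*z + 64
  leading term y*z: no divisor's leading term divides it; move -8/3*y*z to the remainder.
  leading term x: no divisor's leading term divides it; move -576*x to the remainder.
  leading term y: no divisor's leading term divides it; move 8/3*y to the remainder.
  leading term z: no divisor's leading term divides it; move -64*z to the remainder.
  leading term 1: no divisor's leading term divides it; move 64 to the remainder.
  remainder -8/3*y*z - 576*x + 8/3*y - 64*z + 64 ≠ 0; add g_3 = -8/3*y*z - 576*x + 8/3*y - 64*z + 64 to the basis.

S(f_1,g_3): lcm = x*y*z. S = -216*x**2 + x*y - 48*x*z - 8/3*z**2 + 24*x + 8/3*z.
  leading term x**2: no divisor's leading term divides it; move -216*x**2 to the remainder.
  leading term x*y: subtract (2)·f_1 from x*y - 48*x*z - 8/3*z**2 + 24*x + 8/3*z → -48*x*z - 8/3*z**2 + 48*x + 16/3*z - 8/3
  leading term x*z: no divisor's leading term divides it; move -48*x*z to the remainder.
  leading term z**2: no divisor's leading term divides it; move -8/3*z**2 to the remainder.
  leading term x: no divisor's leading term divides it; move 48*x to the remainder.
  leading term z: no divisor's leading term divides it; move 16/3*z to the remainder.
  leading term 1: no divisor's leading term divides it; move -8/3 to the remainder.
  remainder -216*x**2 - 48*x*z - 8/3*z**2 + 48*x + 16/3*z - 8/3 ≠ 0; add g_4 = -216*x**2 - 48*x*z - 8/3*z**2 + 48*x + 16/3*z - 8/3 to the basis.

The other S-polynomials (S(f_2,g_3), S(f_1,g_4), S(f_2,g_4), S(g_3,g_4)) all reduce to 0 modulo the current basis, so we have a Gröbner basis.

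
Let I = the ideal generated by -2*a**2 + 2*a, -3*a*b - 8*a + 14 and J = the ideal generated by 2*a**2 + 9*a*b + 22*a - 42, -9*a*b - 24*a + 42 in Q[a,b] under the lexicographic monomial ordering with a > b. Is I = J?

Two ideals are equal iff their reduced Gröbner bases coincide (the reduced basis is unique for a fixed ordering).
Buchberger on the first generating set:
f_1 = -2*a**2 + 2*a, LT = a**2.
f_2 = -3*a*b - 8*a + 14, LT = a*b.

S(f_1,f_2): lcm = a**2*b. S = -8/3*a**2 - a*b + 14/3*a.
  leading term a**2: subtract (4/3)·f_1 from -8/3*a**2 - a*b + 14/3*a → -a*b + 2*a
  leading term a*b: subtract (1/3)·f_2 from -a*b + 2*a → 14/3*a - 14/3
  leading term a: no divisor's leading term divides it; move 14/3*a to the remainder.
  leading term 1: no divisor's leading term divides it; move -14/3 to the remainder.
  remainder 14/3*a - 14/3 ≠ 0; add g_3 = 14/3*a - 14/3 to the basis.

S(f_2,g_3): lcm = a*b. S = 8/3*a + b - 14/3.
  leading term a: subtract (4/7)·g_3 from 8/3*a + b - 14/3 → b - 2
  leading term b: no divisor's leading term divides it; move b to the remainder.
  leading term 1: no divisor's leading term divides it; move -2 to the remainder.
  remainder b - 2 ≠ 0; add g_4 = b - 2 to the basis.

The other S-polynomials (S(f_1,g_3), S(f_1,g_4), S(f_2,g_4), S(g_3,g_4)) all reduce to 0 modulo the current basis, so we have a Gröbner basis.
Inter-reduce: drop elements whose leading term is divisible by another's, tail-reduce, and make monic.
Reduced Gröbner basis: {a - 1, b - 2}.

Buchberger on the second generating set:
h_1 = 2*a**2 + 9*a*b + 22*a - 42, LT = a**2.
h_2 = -9*a*b - 24*a + 42, LT = a*b.

S(h_1,h_2): lcm = a**2*b. S = -8/3*a**2 + 9/2*a*b**2 + 11*a*b + 14/3*a - 21*b.
  leading term a**2: subtract (-4/3)·h_1 from -8/3*a**2 + 9/2*a*b**2 + 11*a*b + 14/3*a - 21*b → 9/2*a*b**2 + 23*a*b + 34*a - 21*b - 56
  leading term a*b**2: subtract (-1/2*b)·h_2 from 9/2*a*b**2 + 23*a*b + 34*a - 21*b - 56 → 11*a*b + 34*a - 56
  leading term a*b: subtract (-11/9)·h_2 from 11*a*b + 34*a - 56 → 14/3*a - 14/3
  leading term a: no divisor's leading term divides it; move 14/3*a to the remainder.
  leading term 1: no divisor's leading term divides it; move -14/3 to the remainder.
  remainder 14/3*a - 14/3 ≠ 0; add k_3 = 14/3*a - 14/3 to the basis.

S(h_2,k_3): lcm = a*b. S = 8/3*a + b - 14/3.
  leading term a: subtract (4/7)·k_3 from 8/3*a + b - 14/3 → b - 2
  leading term b: no divisor's leading term divides it; move b to the remainder.
  leading term 1: no divisor's leading term divides it; move -2 to the remainder.
  remainder b - 2 ≠ 0; add k_4 = b - 2 to the basis.

The other S-polynomials (S(h_1,k_3), S(h_1,k_4), S(h_2,k_4), S(k_3,k_4)) all reduce to 0 modulo the current basis, so we have a Gröbner basis.
Inter-reduce: drop elements whose leading term is divisible by another's, tail-reduce, and make monic.
Reduced Gröbner basis: {a - 1, b - 2}.

These coincide, so the ideals are equal.

Yes, the ideals are equal.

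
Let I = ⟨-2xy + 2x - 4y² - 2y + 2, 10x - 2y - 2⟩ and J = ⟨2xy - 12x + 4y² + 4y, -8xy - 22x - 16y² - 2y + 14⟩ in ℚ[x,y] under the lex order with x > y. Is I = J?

Yes, the ideals are equal.

For a fixed monomial order, each ideal has a unique reduced Gröbner basis; comparing bases decides equality.
Buchberger on the first generating set:
f_1 = -2xy + 2x - 4y² - 2y + 2, LT = xy.
f_2 = 10x - 2y - 2, LT = x.

S(f_1,f_2): lcm = xy. S = -x + 11/5y² + 6/5y - 1.
  reduce S modulo (f_1, f_2):
  remainder 11/5y² + y - 6/5 ≠ 0; add g_3 = 11/5y² + y - 6/5 to the basis.

The other S-polynomials (S(f_1,g_3), S(f_2,g_3)) all reduce to 0 modulo the current basis, so we have a Gröbner basis.
Inter-reduce: drop elements whose leading term is divisible by another's, tail-reduce, and make monic.
Reduced Gröbner basis: {x - ⅕y - ⅕, y² + 5/11y - 6/11}.

Buchberger on the second generating set:
h_1 = 2xy - 12x + 4y² + 4y, LT = xy.
h_2 = -8xy - 22x - 16y² - 2y + 14, LT = xy.

S(h_1,h_2): lcm = xy. S = -35/4x + 7/4y + 7/4.
  reduce S modulo (h_1, h_2):
  remainder -35/4x + 7/4y + 7/4 ≠ 0; add k_3 = -35/4x + 7/4y + 7/4 to the basis.

S(h_1,k_3): lcm = xy. S = -6x + 11/5y² + 11/5y.
  reduce S modulo (h_1, h_2, k_3):
  remainder 11/5y² + y - 6/5 ≠ 0; add k_4 = 11/5y² + y - 6/5 to the basis.

The other S-polynomials (S(h_2,k_3), S(h_1,k_4), S(h_2,k_4), S(k_3,k_4)) all reduce to 0 modulo the current basis, so we have a Gröbner basis.
Inter-reduce: drop elements whose leading term is divisible by another's, tail-reduce, and make monic.
Reduced Gröbner basis: {x - ⅕y - ⅕, y² + 5/11y - 6/11}.

The two bases agree; hence the ideals are identical.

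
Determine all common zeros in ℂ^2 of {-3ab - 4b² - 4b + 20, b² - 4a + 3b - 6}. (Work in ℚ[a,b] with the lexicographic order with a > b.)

{(17/2, -8), (-2, -2), (4/9, 5/3)}

Compute a lex Gröbner basis by Buchberger's algorithm.
f_1 = -3ab - 4b² - 4b + 20, LT = ab.
f_2 = -4a + b² + 3b - 6, LT = a.

S(f_1,f_2): lcm = ab. S = ¼b³ + 25/12b² - ⅙b - 20/3.
  reduce S modulo (f_1, f_2):
  remainder ¼b³ + 25/12b² - ⅙b - 20/3 ≠ 0; add h_3 = ¼b³ + 25/12b² - ⅙b - 20/3 to the basis.

The other S-polynomials (S(f_1,h_3), S(f_2,h_3)) all reduce to 0 modulo the current basis, so we have a Gröbner basis.
Inter-reduce: drop elements whose leading term is divisible by another's, tail-reduce, and make monic.
Reduced Gröbner basis: {a - ¼b² - ¾b + 3/2, b³ + 25/3b² - ⅔b - 80/3}.

A lex Gröbner basis eliminates variables successively. Here b³ + 25/3b² - ⅔b - 80/3 depends only on b, with roots {-8, -2, 5/3}; lifting each root through the earlier basis elements recovers the full solutions.
  b = -8: the earlier basis element becomes a - 17/2 = 0, giving a = 17/2 — point (17/2, -8).
  b = -2: the earlier basis element becomes a + 2 = 0, giving a = -2 — point (-2, -2).
  b = 5/3: the earlier basis element becomes a - 4/9 = 0, giving a = 4/9 — point (4/9, 5/3).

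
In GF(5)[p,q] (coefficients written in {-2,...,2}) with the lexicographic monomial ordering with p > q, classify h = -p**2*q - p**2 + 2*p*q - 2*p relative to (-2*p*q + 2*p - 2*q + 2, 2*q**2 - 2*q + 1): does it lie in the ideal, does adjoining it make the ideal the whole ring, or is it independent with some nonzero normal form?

First compute the reduced Gröbner basis of I by Buchberger's algorithm.
f_1 = -2*p*q + 2*p - 2*q + 2, LT = p*q.
f_2 = 2*q**2 - 2*q + 1, LT = q**2.

S(f_1,f_2): lcm = p*q**2. S = 2*p + q**2 - q.
  leading term p: no divisor's leading term divides it; move 2*p to the remainder.
  leading term q**2: subtract (-2)·f_2 from q**2 - q → 2
  leading term 1: no divisor's leading term divides it; move 2 to the remainder.
  remainder 2*p + 2 ≠ 0; add k_3 = 2*p + 2 to the basis.

The other S-polynomials (S(f_1,k_3), S(f_2,k_3)) all reduce to 0 modulo the current basis, so we have a Gröbner basis.
Inter-reduce: drop elements whose leading term is divisible by another's, tail-reduce, and make monic.
Reduced Gröbner basis: {p + 1, q**2 - q - 2}.
Label its elements g_1 = p + 1, g_2 = q**2 - q - 2.

Reduce h = -p**2*q - p**2 + 2*p*q - 2*p modulo G:
  leading term p**2*q: subtract (-p*q)·g_1 from -p**2*q - p**2 + 2*p*q - 2*p → -p**2 - 2*p*q - 2*p
  leading term p**2: subtract (-p)·g_1 from -p**2 - 2*p*q - 2*p → -2*p*q - p
  leading term p*q: subtract (-2*q)·g_1 from -2*p*q - p → -p + 2*q
  leading term p: subtract (-1)·g_1 from -p + 2*q → 2*q + 1
  leading term q: no divisor's leading term divides it; move 2*q to the remainder.
  leading term 1: no divisor's leading term divides it; move 1 to the remainder.
  normal form = 2*q + 1.
The normal form is nonzero, so h ∉ I. Since h minus its normal form lies in I, I + (h) = I + (r) where r = 2*q + 1; decide whether this ideal is the whole ring.
Run Buchberger on G together with r (pairs among the g_i already reduce to 0 since G is a Gröbner basis):
g_1 = p + 1, LT = p.
g_2 = q**2 - q - 2, LT = q**2.
r = 2*q + 1, LT = q.

The S-polynomials (S(g_1,g_2), S(g_1,r), S(g_2,r)) all reduce to 0 modulo the current basis, so we have a Gröbner basis.
Inter-reduce: drop elements whose leading term is divisible by another's, tail-reduce, and make monic.
Reduced Gröbner basis: {p + 1, q - 2}.
The reduced Gröbner basis of I + (h) is {p + 1, q - 2} ≠ {1}, a proper ideal, so the enlarged system stays consistent: h is independent of I, with normal form 2*q + 1.

-p**2*q - p**2 + 2*p*q - 2*p is independent of I; its normal form modulo I is 2*q + 1.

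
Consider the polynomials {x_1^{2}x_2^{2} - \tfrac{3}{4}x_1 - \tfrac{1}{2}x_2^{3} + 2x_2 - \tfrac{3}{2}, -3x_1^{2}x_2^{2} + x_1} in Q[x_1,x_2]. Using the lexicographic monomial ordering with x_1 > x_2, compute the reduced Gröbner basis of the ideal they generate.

f_1 = x_1^{2}x_2^{2} - \tfrac{3}{4}x_1 - \tfrac{1}{2}x_2^{3} + 2x_2 - \tfrac{3}{2}, LT = x_1^{2}x_2^{2}.
f_2 = -3x_1^{2}x_2^{2} + x_1, LT = x_1^{2}x_2^{2}.

S(f_1,f_2): lcm = x_1^{2}x_2^{2}. S = -\tfrac{5}{12}x_1 - \tfrac{1}{2}x_2^{3} + 2x_2 - \tfrac{3}{2}.
  reduce S modulo (f_1, f_2):
  remainder -\tfrac{5}{12}x_1 - \tfrac{1}{2}x_2^{3} + 2x_2 - \tfrac{3}{2} ≠ 0; add g_3 = -\tfrac{5}{12}x_1 - \tfrac{1}{2}x_2^{3} + 2x_2 - \tfrac{3}{2} to the basis.

S(f_1,g_3): lcm = x_1^{2}x_2^{2}. S = -\tfrac{6}{5}x_1x_2^{5} + \tfrac{24}{5}x_1x_2^{3} - \tfrac{18}{5}x_1x_2^{2} - \tfrac{3}{4}x_1 - \tfrac{1}{2}x_2^{3} + 2x_2 - \tfrac{3}{2}.
  reduce S modulo (f_1, f_2, g_3):
  remainder \tfrac{36}{25}x_2^{8} - \tfrac{288}{25}x_2^{6} + \tfrac{216}{25}x_2^{5} + \tfrac{576}{25}x_2^{4} - \tfrac{854}{25}x_2^{3} + \tfrac{324}{25}x_2^{2} - \tfrac{8}{5}x_2 + \tfrac{6}{5} ≠ 0; add g_4 = \tfrac{36}{25}x_2^{8} - \tfrac{288}{25}x_2^{6} + \tfrac{216}{25}x_2^{5} + \tfrac{576}{25}x_2^{4} - \tfrac{854}{25}x_2^{3} + \tfrac{324}{25}x_2^{2} - \tfrac{8}{5}x_2 + \tfrac{6}{5} to the basis.

The other S-polynomials (S(f_2,g_3), S(f_1,g_4), S(f_2,g_4), S(g_3,g_4)) all reduce to 0 modulo the current basis, so we have a Gröbner basis.
Inter-reduce: drop elements whose leading term is divisible by another's, tail-reduce, and make monic.

G = {x_1 + \tfrac{6}{5}x_2^{3} - \tfrac{24}{5}x_2 + \tfrac{18}{5}, x_2^{8} - 8x_2^{6} + 6x_2^{5} + 16x_2^{4} - \tfrac{427}{18}x_2^{3} + 9x_2^{2} - \tfrac{10}{9}x_2 + \tfrac{5}{6}}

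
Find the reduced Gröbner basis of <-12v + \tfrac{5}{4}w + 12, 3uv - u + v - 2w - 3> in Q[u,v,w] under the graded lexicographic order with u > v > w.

G = {uw + \tfrac{32}{5}u - \tfrac{91}{15}w - \tfrac{32}{5}, v - \tfrac{5}{48}w - 1}

f_1 = -12v + \tfrac{5}{4}w + 12, LT = v.
f_2 = 3uv - u + v - 2w - 3, LT = uv.

S(f_1,f_2): lcm = uv. S = -\tfrac{5}{48}uw - \tfrac{2}{3}u - \tfrac{1}{3}v + \tfrac{2}{3}w + 1.
  leading term uw: no divisor's leading term divides it; move -\tfrac{5}{48}uw to the remainder.
  leading term u: no divisor's leading term divides it; move -\tfrac{2}{3}u to the remainder.
  leading term v: subtract (\tfrac{1}{36})·f_1 from -\tfrac{1}{3}v + \tfrac{2}{3}w + 1 → \tfrac{91}{144}w + \tfrac{2}{3}
  leading term w: no divisor's leading term divides it; move \tfrac{91}{144}w to the remainder.
  leading term 1: no divisor's leading term divides it; move \tfrac{2}{3} to the remainder.
  remainder -\tfrac{5}{48}uw - \tfrac{2}{3}u + \tfrac{91}{144}w + \tfrac{2}{3} ≠ 0; add g_3 = -\tfrac{5}{48}uw - \tfrac{2}{3}u + \tfrac{91}{144}w + \tfrac{2}{3} to the basis.

The other S-polynomials (S(f_1,g_3), S(f_2,g_3)) all reduce to 0 modulo the current basis, so we have a Gröbner basis.
Inter-reduce: drop elements whose leading term is divisible by another's, tail-reduce, and make monic.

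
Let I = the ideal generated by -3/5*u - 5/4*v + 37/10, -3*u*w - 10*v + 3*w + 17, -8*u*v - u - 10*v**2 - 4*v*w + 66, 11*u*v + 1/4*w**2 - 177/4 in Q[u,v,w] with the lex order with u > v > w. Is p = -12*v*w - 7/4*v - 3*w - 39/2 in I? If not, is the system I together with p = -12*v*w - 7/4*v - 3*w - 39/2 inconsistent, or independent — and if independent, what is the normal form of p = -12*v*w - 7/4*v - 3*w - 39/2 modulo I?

Adjoining -12*v*w - 7/4*v - 3*w - 39/2 makes the ideal the whole ring: the system is inconsistent.

First compute the reduced Gröbner basis of I by Buchberger's algorithm.
f_1 = -3/5*u - 5/4*v + 37/10, LT = u.
f_2 = -3*u*w - 10*v + 3*w + 17, LT = u*w.
f_3 = -8*u*v - u - 10*v**2 - 4*v*w + 66, LT = u*v.
f_4 = 11*u*v + 1/4*w**2 - 177/4, LT = u*v.

S(f_1,f_2): lcm = u*w. S = 25/12*v*w - 10/3*v - 31/6*w + 17/3.
  leading term v*w: no divisor's leading term divides it; move 25/12*v*w to the remainder.
  leading term v: no divisor's leading term divides it; move -10/3*v to the remainder.
  leading term w: no divisor's leading term divides it; move -31/6*w to the remainder.
  leading term 1: no divisor's leading term divides it; move 17/3 to the remainder.
  remainder 25/12*v*w - 10/3*v - 31/6*w + 17/3 ≠ 0; add h_5 = 25/12*v*w - 10/3*v - 31/6*w + 17/3 to the basis.

S(f_1,f_3): lcm = u*v. S = -1/8*u + 5/6*v**2 - 1/2*v*w - 37/6*v + 33/4.
  leading term u: subtract (5/24)·f_1 from -1/8*u + 5/6*v**2 - 1/2*v*w - 37/6*v + 33/4 → 5/6*v**2 - 1/2*v*w - 189/32*v + 359/48
  leading term v**2: no divisor's leading term divides it; move 5/6*v**2 to the remainder.
  leading term v*w: subtract (-6/25)·h_5 from -1/2*v*w - 189/32*v + 359/48 → -1073/160*v - 31/25*w + 10607/1200
  leading term v: no divisor's leading term divides it; move -1073/160*v to the remainder.
  leading term w: no divisor's leading term divides it; move -31/25*w to the remainder.
  leading term 1: no divisor's leading term divides it; move 10607/1200 to the remainder.
  remainder 5/6*v**2 - 1073/160*v - 31/25*w + 10607/1200 ≠ 0; add h_6 = 5/6*v**2 - 1073/160*v - 31/25*w + 10607/1200 to the basis.

S(f_1,f_4): lcm = u*v. S = 25/12*v**2 - 37/6*v - 1/44*w**2 + 177/44.
  leading term v**2: subtract (5/2)·h_6 from 25/12*v**2 - 37/6*v - 1/44*w**2 + 177/44 → 2035/192*v - 1/44*w**2 + 31/10*w - 95437/5280
  leading term v: no divisor's leading term divides it; move 2035/192*v to the remainder.
  leading term w**2: no divisor's leading term divides it; move -1/44*w**2 to the remainder.
  leading term w: no divisor's leading term divides it; move 31/10*w to the remainder.
  leading term 1: no divisor's leading term divides it; move -95437/5280 to the remainder.
  remainder 2035/192*v - 1/44*w**2 + 31/10*w - 95437/5280 ≠ 0; add h_7 = 2035/192*v - 1/44*w**2 + 31/10*w - 95437/5280 to the basis.

S(f_2,f_3): lcm = u*v*w. S = -1/8*u*w - 5/4*v**2*w + 10/3*v**2 - 1/2*v*w**2 - v*w - 17/3*v + 33/4*w.
  leading term u*w: subtract (5/24*w)·f_1 from -1/8*u*w - 5/4*v**2*w + 10/3*v**2 - 1/2*v*w**2 - v*w - 17/3*v + 33/4*w → -5/4*v**2*w + 10/3*v**2 - 1/2*v*w**2 - 71/96*v*w - 17/3*v + 359/48*w
  leading term v**2*w: subtract (-3/5*v)·h_5 from -5/4*v**2*w + 10/3*v**2 - 1/2*v*w**2 - 71/96*v*w - 17/3*v + 359/48*w → 4/3*v**2 - 1/2*v*w**2 - 1843/480*v*w - 34/15*v + 359/48*w
  leading term v**2: subtract (8/5)·h_6 from 4/3*v**2 - 1/2*v*w**2 - 1843/480*v*w - 34/15*v + 359/48*w → -1/2*v*w**2 - 1843/480*v*w + 2539/300*v + 56779/6000*w - 10607/750
  leading term v*w**2: subtract (-6/25*w)·h_5 from -1/2*v*w**2 - 1843/480*v*w + 2539/300*v + 56779/6000*w - 10607/750 → -2227/480*v*w + 2539/300*v - 31/25*w**2 + 64939/6000*w - 10607/750
  leading term v*w: subtract (-2227/1000)·h_5 from -2227/480*v*w + 2539/300*v - 31/25*w**2 + 64939/6000*w - 10607/750 → 26/25*v - 31/25*w**2 - 683/1000*w - 1523/1000
  leading term v: subtract (4992/50875)·h_7 from 26/25*v - 31/25*w**2 - 683/1000*w - 1523/1000 → -692687/559625*w**2 - 2008913/2035000*w + 5609437/22385000
  leading term w**2: no divisor's leading term divides it; move -692687/559625*w**2 to the remainder.
  leading term w: no divisor's leading term divides it; move -2008913/2035000*w to the remainder.
  leading term 1: no divisor's leading term divides it; move 5609437/22385000 to the remainder.
  remainder -692687/559625*w**2 - 2008913/2035000*w + 5609437/22385000 ≠ 0; add h_8 = -692687/559625*w**2 - 2008913/2035000*w + 5609437/22385000 to the basis.

S(f_2,f_4): lcm = u*v*w. S = 10/3*v**2 - v*w - 17/3*v - 1/44*w**3 + 177/44*w.
  leading term v**2: subtract (4)·h_6 from 10/3*v**2 - v*w - 17/3*v - 1/44*w**3 + 177/44*w → -v*w + 2539/120*v - 1/44*w**3 + 9881/1100*w - 10607/300
  leading term v*w: subtract (-12/25)·h_5 from -v*w + 2539/120*v - 1/44*w**3 + 9881/1100*w - 10607/300 → 2347/120*v - 1/44*w**3 + 7153/1100*w - 9791/300
  leading term v: subtract (18776/10175)·h_7 from 2347/120*v - 1/44*w**3 + 7153/1100*w - 9791/300 → -1/44*w**3 + 4694/111925*w**2 + 159193/203500*w + 401592/559625
  leading term w**3: subtract (50875/2770748*w)·h_8 from -1/44*w**3 + 4694/111925*w**2 + 159193/203500*w + 401592/559625 → 149016646401/2480927759200*w**2 + 876978643503/1127694436000*w + 401592/559625
  leading term w**2: subtract (-745083232005/15354088959008)·h_8 from 149016646401/2480927759200*w**2 + 876978643503/1127694436000*w + 401592/559625 → 89639551191861/122832711672064*w + 89639551191861/122832711672064
  leading term w: no divisor's leading term divides it; move 89639551191861/122832711672064*w to the remainder.
  leading term 1: no divisor's leading term divides it; move 89639551191861/122832711672064 to the remainder.
  remainder 89639551191861/122832711672064*w + 89639551191861/122832711672064 ≠ 0; add h_9 = 89639551191861/122832711672064*w + 89639551191861/122832711672064 to the basis.

The other S-polynomials (S(f_3,f_4), S(f_1,h_5), S(f_2,h_5), S(f_3,h_5), S(f_4,h_5), S(f_1,h_6), S(f_2,h_6), S(f_3,h_6), S(f_4,h_6), S(h_5,h_6), S(f_1,h_7), S(f_2,h_7), S(f_3,h_7), S(f_4,h_7), S(h_5,h_7), S(h_6,h_7), S(f_1,h_8), S(f_2,h_8), S(f_3,h_8), S(f_4,h_8), S(h_5,h_8), S(h_6,h_8), S(h_7,h_8), S(f_1,h_9), S(f_2,h_9), S(f_3,h_9), S(f_4,h_9), S(h_5,h_9), S(h_6,h_9), S(h_7,h_9), S(h_8,h_9)) all reduce to 0 modulo the current basis, so we have a Gröbner basis.
Inter-reduce: drop elements whose leading term is divisible by another's, tail-reduce, and make monic.
Reduced Gröbner basis: {u - 2, v - 2, w + 1}.
Label its elements g_1 = u - 2, g_2 = v - 2, g_3 = w + 1.

Reduce p = -12*v*w - 7/4*v - 3*w - 39/2 modulo G:
  leading term v*w: subtract (-12*w)·g_2 from -12*v*w - 7/4*v - 3*w - 39/2 → -7/4*v - 27*w - 39/2
  leading term v: subtract (-7/4)·g_2 from -7/4*v - 27*w - 39/2 → -27*w - 23
  leading term w: subtract (-27)·g_3 from -27*w - 23 → 4
  leading term 1: no divisor's leading term divides it; move 4 to the remainder.
  normal form = 4.
The normal form is nonzero, so p ∉ I. Since p minus its normal form lies in I, I + (p) = I + (r) where r = 4; decide whether this ideal is the whole ring.
Here r = 4 is a nonzero constant, hence a unit: 1 ∈ I + (p), the Gröbner basis of I + (p) is {1}, and the enlarged system has no common solution — adjoining p is inconsistent.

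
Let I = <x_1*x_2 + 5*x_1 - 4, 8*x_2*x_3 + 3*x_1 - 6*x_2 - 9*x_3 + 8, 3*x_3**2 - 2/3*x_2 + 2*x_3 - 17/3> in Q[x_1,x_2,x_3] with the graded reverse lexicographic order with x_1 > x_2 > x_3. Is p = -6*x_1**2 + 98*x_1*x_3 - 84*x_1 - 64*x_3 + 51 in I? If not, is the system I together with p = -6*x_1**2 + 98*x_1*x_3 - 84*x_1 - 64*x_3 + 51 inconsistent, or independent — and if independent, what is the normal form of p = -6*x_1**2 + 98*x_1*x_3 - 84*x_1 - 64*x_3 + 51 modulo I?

First compute the reduced Gröbner basis of I by Buchberger's algorithm.
f_1 = x_1*x_2 + 5*x_1 - 4, LT = x_1*x_2.
f_2 = 8*x_2*x_3 + 3*x_1 - 6*x_2 - 9*x_3 + 8, LT = x_2*x_3.
f_3 = 3*x_3**2 - 2/3*x_2 + 2*x_3 - 17/3, LT = x_3**2.

S(f_1,f_2): lcm = x_1*x_2*x_3. S = -3/8*x_1**2 + 3/4*x_1*x_2 + 49/8*x_1*x_3 - x_1 - 4*x_3.
  leading term x_1**2: no divisor's leading term divides it; move -3/8*x_1**2 to the remainder.
  leading term x_1*x_2: subtract (3/4)·f_1 from 3/4*x_1*x_2 + 49/8*x_1*x_3 - x_1 - 4*x_3 → 49/8*x_1*x_3 - 19/4*x_1 - 4*x_3 + 3
  leading term x_1*x_3: no divisor's leading term divides it; move 49/8*x_1*x_3 to the remainder.
  leading term x_1: no divisor's leading term divides it; move -19/4*x_1 to the remainder.
  leading term x_3: no divisor's leading term divides it; move -4*x_3 to the remainder.
  leading term 1: no divisor's leading term divides it; move 3 to the remainder.
  remainder -3/8*x_1**2 + 49/8*x_1*x_3 - 19/4*x_1 - 4*x_3 + 3 ≠ 0; add h_4 = -3/8*x_1**2 + 49/8*x_1*x_3 - 19/4*x_1 - 4*x_3 + 3 to the basis.

S(f_2,f_3): lcm = x_2*x_3**2. S = 2/9*x_2**2 + 3/8*x_1*x_3 - 17/12*x_2*x_3 - 9/8*x_3**2 + 17/9*x_2 + x_3.
  leading term x_2**2: no divisor's leading term divides it; move 2/9*x_2**2 to the remainder.
  leading term x_1*x_3: no divisor's leading term divides it; move 3/8*x_1*x_3 to the remainder.
  leading term x_2*x_3: subtract (-17/96)·f_2 from -17/12*x_2*x_3 - 9/8*x_3**2 + 17/9*x_2 + x_3 → -9/8*x_3**2 + 17/32*x_1 + 119/144*x_2 - 19/32*x_3 + 17/12
  leading term x_3**2: subtract (-3/8)·f_3 from -9/8*x_3**2 + 17/32*x_1 + 119/144*x_2 - 19/32*x_3 + 17/12 → 17/32*x_1 + 83/144*x_2 + 5/32*x_3 - 17/24
  leading term x_1: no divisor's leading term divides it; move 17/32*x_1 to the remainder.
  leading term x_2: no divisor's leading term divides it; move 83/144*x_2 to the remainder.
  leading term x_3: no divisor's leading term divides it; move 5/32*x_3 to the remainder.
  leading term 1: no divisor's leading term divides it; move -17/24 to the remainder.
  remainder 2/9*x_2**2 + 3/8*x_1*x_3 + 17/32*x_1 + 83/144*x_2 + 5/32*x_3 - 17/24 ≠ 0; add h_5 = 2/9*x_2**2 + 3/8*x_1*x_3 + 17/32*x_1 + 83/144*x_2 + 5/32*x_3 - 17/24 to the basis.

The other S-polynomials (S(f_1,f_3), S(f_1,h_4), S(f_2,h_4), S(f_3,h_4), S(f_1,h_5), S(f_2,h_5), S(f_3,h_5), S(h_4,h_5)) all reduce to 0 modulo the current basis, so we have a Gröbner basis.
Inter-reduce: drop elements whose leading term is divisible by another's, tail-reduce, and make monic.
Reduced Gröbner basis: {x_1**2 - 49/3*x_1*x_3 + 38/3*x_1 + 32/3*x_3 - 8, x_1*x_2 + 5*x_1 - 4, x_2**2 + 27/16*x_1*x_3 + 153/64*x_1 + 83/32*x_2 + 45/64*x_3 - 51/16, x_2*x_3 + 3/8*x_1 - 3/4*x_2 - 9/8*x_3 + 1, x_3**2 - 2/9*x_2 + 2/3*x_3 - 17/9}.
Label its elements g_1 = x_1**2 - 49/3*x_1*x_3 + 38/3*x_1 + 32/3*x_3 - 8, g_2 = x_1*x_2 + 5*x_1 - 4, g_3 = x_2**2 + 27/16*x_1*x_3 + 153/64*x_1 + 83/32*x_2 + 45/64*x_3 - 51/16, g_4 = x_2*x_3 + 3/8*x_1 - 3/4*x_2 - 9/8*x_3 + 1, g_5 = x_3**2 - 2/9*x_2 + 2/3*x_3 - 17/9.

Reduce p = -6*x_1**2 + 98*x_1*x_3 - 84*x_1 - 64*x_3 + 51 modulo G:
  leading term x_1**2: subtract (-6)·g_1 from -6*x_1**2 + 98*x_1*x_3 - 84*x_1 - 64*x_3 + 51 → -8*x_1 + 3
  leading term x_1: no divisor's leading term divides it; move -8*x_1 to the remainder.
  leading term 1: no divisor's leading term divides it; move 3 to the remainder.
  normal form = -8*x_1 + 3.
The normal form is nonzero, so p ∉ I. Since p minus its normal form lies in I, I + (p) = I + (r) where r = -8*x_1 + 3; decide whether this ideal is the whole ring.
Run Buchberger on G together with r (pairs among the g_i already reduce to 0 since G is a Gröbner basis):
g_1 = x_1**2 - 49/3*x_1*x_3 + 38/3*x_1 + 32/3*x_3 - 8, LT = x_1**2.
g_2 = x_1*x_2 + 5*x_1 - 4, LT = x_1*x_2.
g_3 = x_2**2 + 27/16*x_1*x_3 + 153/64*x_1 + 83/32*x_2 + 45/64*x_3 - 51/16, LT = x_2**2.
g_4 = x_2*x_3 + 3/8*x_1 - 3/4*x_2 - 9/8*x_3 + 1, LT = x_2*x_3.
g_5 = x_3**2 - 2/9*x_2 + 2/3*x_3 - 17/9, LT = x_3**2.
r = -8*x_1 + 3, LT = x_1.

S(g_1,r): lcm = x_1**2. S = -49/3*x_1*x_3 + 313/24*x_1 + 32/3*x_3 - 8.
  leading term x_1*x_3: subtract (49/24*x_3)·r from -49/3*x_1*x_3 + 313/24*x_1 + 32/3*x_3 - 8 → 313/24*x_1 + 109/24*x_3 - 8
  leading term x_1: subtract (-313/192)·r from 313/24*x_1 + 109/24*x_3 - 8 → 109/24*x_3 - 199/64
  leading term x_3: no divisor's leading term divides it; move 109/24*x_3 to the remainder.
  leading term 1: no divisor's leading term divides it; move -199/64 to the remainder.
  remainder 109/24*x_3 - 199/64 ≠ 0; add m_7 = 109/24*x_3 - 199/64 to the basis.

S(g_2,r): lcm = x_1*x_2. S = 5*x_1 + 3/8*x_2 - 4.
  leading term x_1: subtract (-5/8)·r from 5*x_1 + 3/8*x_2 - 4 → 3/8*x_2 - 17/8
  leading term x_2: no divisor's leading term divides it; move 3/8*x_2 to the remainder.
  leading term 1: no divisor's leading term divides it; move -17/8 to the remainder.
  remainder 3/8*x_2 - 17/8 ≠ 0; add m_8 = 3/8*x_2 - 17/8 to the basis.

S(g_5,m_7): lcm = x_3**2. S = -2/9*x_2 + 3535/2616*x_3 - 17/9.
  leading term x_2: subtract (-16/27)·m_8 from -2/9*x_2 + 3535/2616*x_3 - 17/9 → 3535/2616*x_3 - 85/27
  leading term x_3: subtract (3535/11881)·m_7 from 3535/2616*x_3 - 85/27 → -45639085/20530368
  leading term 1: no divisor's leading term divides it; move -45639085/20530368 to the remainder.
  remainder -45639085/20530368 ≠ 0; add m_9 = -45639085/20530368 to the basis.

The other S-polynomials (S(g_1,g_2), S(g_1,g_3), S(g_1,g_4), S(g_1,g_5), S(g_2,g_3), S(g_2,g_4), S(g_2,g_5), S(g_3,g_4), S(g_3,g_5), S(g_3,r), S(g_4,g_5), S(g_4,r), S(g_5,r), S(g_1,m_7), S(g_2,m_7), S(g_3,m_7), S(g_4,m_7), S(r,m_7), S(g_1,m_8), S(g_2,m_8), S(g_3,m_8), S(g_4,m_8), S(g_5,m_8), S(r,m_8), S(m_7,m_8), S(g_1,m_9), S(g_2,m_9), S(g_3,m_9), S(g_4,m_9), S(g_5,m_9), S(r,m_9), S(m_7,m_9), S(m_8,m_9)) all reduce to 0 modulo the current basis, so we have a Gröbner basis.
Inter-reduce: drop elements whose leading term is divisible by another's, tail-reduce, and make monic.
Reduced Gröbner basis: {1}.
The reduced Gröbner basis of I + (p) is {1}: the ideal is the whole ring, so the enlarged system has no common solution — adjoining p is inconsistent.

Adjoining -6*x_1**2 + 98*x_1*x_3 - 84*x_1 - 64*x_3 + 51 makes the ideal the whole ring: the system is inconsistent.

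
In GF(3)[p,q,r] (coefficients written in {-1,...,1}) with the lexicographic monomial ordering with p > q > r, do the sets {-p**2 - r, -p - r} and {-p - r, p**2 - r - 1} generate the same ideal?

No, the ideals differ.

Equality of ideals is decidable: compute both reduced Gröbner bases (unique for the ordering) and check whether they agree.
Buchberger on the first generating set:
f_1 = -p**2 - r, LT = p**2.
f_2 = -p - r, LT = p.

S(f_1,f_2): lcm = p**2. S = -p*r + r.
  leading term p*r: subtract (r)·f_2 from -p*r + r → r**2 + r
  leading term r**2: no divisor's leading term divides it; move r**2 to the remainder.
  leading term r: no divisor's leading term divides it; move r to the remainder.
  remainder r**2 + r ≠ 0; add g_3 = r**2 + r to the basis.

S(f_1,g_3): leading monomials are coprime, so the S-polynomial reduces to 0 (Buchberger's first criterion).
S(f_2,g_3): leading monomials are coprime, so the S-polynomial reduces to 0 (Buchberger's first criterion).
Every S-polynomial of the final basis reduces to 0, so we have a Gröbner basis.
Inter-reduce: drop elements whose leading term is divisible by another's, tail-reduce, and make monic.
Reduced Gröbner basis: {p + r, r**2 + r}.

Buchberger on the second generating set:
h_1 = -p - r, LT = p.
h_2 = p**2 - r - 1, LT = p**2.

S(h_1,h_2): lcm = p**2. S = p*r + r + 1.
  leading term p*r: subtract (-r)·h_1 from p*r + r + 1 → -r**2 + r + 1
  leading term r**2: no divisor's leading term divides it; move -r**2 to the remainder.
  leading term r: no divisor's leading term divides it; move r to the remainder.
  leading term 1: no divisor's leading term divides it; move 1 to the remainder.
  remainder -r**2 + r + 1 ≠ 0; add k_3 = -r**2 + r + 1 to the basis.

S(h_1,k_3): leading monomials are coprime, so the S-polynomial reduces to 0 (Buchberger's first criterion).
S(h_2,k_3): leading monomials are coprime, so the S-polynomial reduces to 0 (Buchberger's first criterion).
Every S-polynomial of the final basis reduces to 0, so we have a Gröbner basis.
Inter-reduce: drop elements whose leading term is divisible by another's, tail-reduce, and make monic.
Reduced Gröbner basis: {p + r, r**2 - r - 1}.

Since the reduced bases disagree, the two ideals are not the same.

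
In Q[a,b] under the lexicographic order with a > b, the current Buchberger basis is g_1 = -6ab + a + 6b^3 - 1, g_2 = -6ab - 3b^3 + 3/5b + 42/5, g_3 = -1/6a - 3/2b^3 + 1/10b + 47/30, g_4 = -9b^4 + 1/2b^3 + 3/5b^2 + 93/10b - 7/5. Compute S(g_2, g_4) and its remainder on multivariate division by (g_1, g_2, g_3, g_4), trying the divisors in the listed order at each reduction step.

lcm(LM(g_2), LM(g_4)) = ab^4.
S = (lcm/LT(g_2))·g_2 − (lcm/LT(g_4))·g_4 = 1/18ab^3 + 1/15ab^2 + 31/30ab - 7/45a + 1/2b^6 - 1/10b^4 - 7/5b^3.
Reduce S modulo (g_1, g_2, g_3, g_4) in that order:
  leading term ab^3: subtract (-1/108b^2)·g_1 from 1/18ab^3 + 1/15ab^2 + 31/30ab - 7/45a + 1/2b^6 - 1/10b^4 - 7/5b^3 → 41/540ab^2 + 31/30ab - 7/45a + 1/2b^6 + 1/18b^5 - 1/10b^4 - 7/5b^3 - 1/108b^2
  leading term ab^2: subtract (-41/3240b)·g_1 from 41/540ab^2 + 31/30ab - 7/45a + 1/2b^6 + 1/18b^5 - 1/10b^4 - 7/5b^3 - 1/108b^2 → 3389/3240ab - 7/45a + 1/2b^6 + 1/18b^5 - 13/540b^4 - 7/5b^3 - 1/108b^2 - 41/3240b
  leading term ab: subtract (-3389/19440)·g_1 from 3389/3240ab - 7/45a + 1/2b^6 + 1/18b^5 - 13/540b^4 - 7/5b^3 - 1/108b^2 - 41/3240b → 73/3888a + 1/2b^6 + 1/18b^5 - 13/540b^4 - 1147/3240b^3 - 1/108b^2 - 41/3240b - 3389/19440
  leading term a: subtract (-73/648)·g_3 from 73/3888a + 1/2b^6 + 1/18b^5 - 13/540b^4 - 1147/3240b^3 - 1/108b^2 - 41/3240b - 3389/19440 → 1/2b^6 + 1/18b^5 - 13/540b^4 - 3389/6480b^3 - 1/108b^2 - 1/720b + 7/3240
  leading term b^6: subtract (-1/18b^2)·g_4 from 1/2b^6 + 1/18b^5 - 13/540b^4 - 3389/6480b^3 - 1/108b^2 - 1/720b + 7/3240 → 1/12b^5 + 1/108b^4 - 41/6480b^3 - 47/540b^2 - 1/720b + 7/3240
  leading term b^5: subtract (-1/108b)·g_4 from 1/12b^5 + 1/108b^4 - 41/6480b^3 - 47/540b^2 - 1/720b + 7/3240 → 1/72b^4 - 1/1296b^3 - 1/1080b^2 - 31/2160b + 7/3240
  leading term b^4: subtract (-1/648)·g_4 from 1/72b^4 - 1/1296b^3 - 1/1080b^2 - 31/2160b + 7/3240 → 0
The remainder is 0, so this S-polynomial contributes no new basis element.

S(g_2, g_4) = 1/18ab^3 + 1/15ab^2 + 31/30ab - 7/45a + 1/2b^6 - 1/10b^4 - 7/5b^3; remainder on division = 0.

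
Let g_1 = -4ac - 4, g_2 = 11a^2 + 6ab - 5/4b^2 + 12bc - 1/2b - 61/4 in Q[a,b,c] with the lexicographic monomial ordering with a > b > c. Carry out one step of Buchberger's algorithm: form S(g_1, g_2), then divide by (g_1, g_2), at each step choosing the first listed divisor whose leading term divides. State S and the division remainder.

S(g_1, g_2) = -6/11abc + a + 5/44b^2c - 12/11bc^2 + 1/22bc + 61/44c; remainder on division = a + 5/44b^2c - 12/11bc^2 + 1/22bc + 6/11b + 61/44c.

lcm(LM(g_1), LM(g_2)) = a^2c.
S = (lcm/LT(g_1))·g_1 − (lcm/LT(g_2))·g_2 = -6/11abc + a + 5/44b^2c - 12/11bc^2 + 1/22bc + 61/44c.
Reduce S modulo (g_1, g_2) in that order:
  leading term abc: subtract (3/22b)·g_1 from -6/11abc + a + 5/44b^2c - 12/11bc^2 + 1/22bc + 61/44c → a + 5/44b^2c - 12/11bc^2 + 1/22bc + 6/11b + 61/44c
  leading term a: no divisor's leading term divides it; move a to the remainder.
  leading term b^2c: no divisor's leading term divides it; move 5/44b^2c to the remainder.
  leading term bc^2: no divisor's leading term divides it; move -12/11bc^2 to the remainder.
  leading term bc: no divisor's leading term divides it; move 1/22bc to the remainder.
  leading term b: no divisor's leading term divides it; move 6/11b to the remainder.
  leading term c: no divisor's leading term divides it; move 61/44c to the remainder.
The remainder a + 5/44b^2c - 12/11bc^2 + 1/22bc + 6/11b + 61/44c is nonzero, so it would be added as the next basis element.
This is the inner loop of Buchberger's algorithm — each nonzero remainder becomes a new basis element.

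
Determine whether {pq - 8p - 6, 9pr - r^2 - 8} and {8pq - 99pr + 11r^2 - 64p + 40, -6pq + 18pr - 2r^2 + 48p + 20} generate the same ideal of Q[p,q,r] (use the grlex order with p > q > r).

Yes, the ideals are equal.

For a fixed monomial order, each ideal has a unique reduced Gröbner basis; comparing bases decides equality.
Buchberger on the first generating set:
f_1 = pq - 8p - 6, LT = pq.
f_2 = 9pr - r^2 - 8, LT = pr.

S(f_1,f_2): lcm = pqr. S = 1/9qr^2 - 8pr + 8/9q - 6r.
  leading term qr^2: no divisor's leading term divides it; move 1/9qr^2 to the remainder.
  leading term pr: subtract (-8/9)·f_2 from -8pr + 8/9q - 6r → -8/9r^2 + 8/9q - 6r - 64/9
  leading term r^2: no divisor's leading term divides it; move -8/9r^2 to the remainder.
  leading term q: no divisor's leading term divides it; move 8/9q to the remainder.
  leading term r: no divisor's leading term divides it; move -6r to the remainder.
  leading term 1: no divisor's leading term divides it; move -64/9 to the remainder.
  remainder 1/9qr^2 - 8/9r^2 + 8/9q - 6r - 64/9 ≠ 0; add g_3 = 1/9qr^2 - 8/9r^2 + 8/9q - 6r - 64/9 to the basis.

The other S-polynomials (S(f_1,g_3), S(f_2,g_3)) all reduce to 0 modulo the current basis, so we have a Gröbner basis.
Inter-reduce: drop elements whose leading term is divisible by another's, tail-reduce, and make monic.
Reduced Gröbner basis: {qr^2 - 8r^2 + 8q - 54r - 64, pq - 8p - 6, pr - 1/9r^2 - 8/9}.

Buchberger on the second generating set:
h_1 = 8pq - 99pr + 11r^2 - 64p + 40, LT = pq.
h_2 = -6pq + 18pr - 2r^2 + 48p + 20, LT = pq.

S(h_1,h_2): lcm = pq. S = -75/8pr + 25/24r^2 + 25/3.
  leading term pr: no divisor's leading term divides it; move -75/8pr to the remainder.
  leading term r^2: no divisor's leading term divides it; move 25/24r^2 to the remainder.
  leading term 1: no divisor's leading term divides it; move 25/3 to the remainder.
  remainder -75/8pr + 25/24r^2 + 25/3 ≠ 0; add k_3 = -75/8pr + 25/24r^2 + 25/3 to the basis.

S(h_1,k_3): lcm = pqr. S = -99/8pr^2 + 1/9qr^2 + 11/8r^3 - 8pr + 8/9q + 5r.
  leading term pr^2: subtract (33/25r)·k_3 from -99/8pr^2 + 1/9qr^2 + 11/8r^3 - 8pr + 8/9q + 5r → 1/9qr^2 - 8pr + 8/9q - 6r
  leading term qr^2: no divisor's leading term divides it; move 1/9qr^2 to the remainder.
  leading term pr: subtract (64/75)·k_3 from -8pr + 8/9q - 6r → -8/9r^2 + 8/9q - 6r - 64/9
  leading term r^2: no divisor's leading term divides it; move -8/9r^2 to the remainder.
  leading term q: no divisor's leading term divides it; move 8/9q to the remainder.
  leading term r: no divisor's leading term divides it; move -6r to the remainder.
  leading term 1: no divisor's leading term divides it; move -64/9 to the remainder.
  remainder 1/9qr^2 - 8/9r^2 + 8/9q - 6r - 64/9 ≠ 0; add k_4 = 1/9qr^2 - 8/9r^2 + 8/9q - 6r - 64/9 to the basis.

The other S-polynomials (S(h_2,k_3), S(h_1,k_4), S(h_2,k_4), S(k_3,k_4)) all reduce to 0 modulo the current basis, so we have a Gröbner basis.
Inter-reduce: drop elements whose leading term is divisible by another's, tail-reduce, and make monic.
Reduced Gröbner basis: {qr^2 - 8r^2 + 8q - 54r - 64, pq - 8p - 6, pr - 1/9r^2 - 8/9}.

Same reduced basis, so the two generating sets span the same ideal.
The same test decides containment: I ⊆ J iff every generator of I reduces to 0 modulo a Gröbner basis of J.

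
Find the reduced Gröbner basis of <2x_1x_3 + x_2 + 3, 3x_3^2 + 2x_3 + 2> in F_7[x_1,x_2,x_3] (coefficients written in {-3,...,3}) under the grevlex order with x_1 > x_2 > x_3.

f_1 = 2x_1x_3 + x_2 + 3, LT = x_1x_3.
f_2 = 3x_3^2 + 2x_3 + 2, LT = x_3^2.

S(f_1,f_2): lcm = x_1x_3^2. S = -3x_1x_3 - 3x_2x_3 - 3x_1 - 2x_3.
  leading term x_1x_3: subtract (2)·f_1 from -3x_1x_3 - 3x_2x_3 - 3x_1 - 2x_3 → -3x_2x_3 - 3x_1 - 2x_2 - 2x_3 + 1
  leading term x_2x_3: no divisor's leading term divides it; move -3x_2x_3 to the remainder.
  leading term x_1: no divisor's leading term divides it; move -3x_1 to the remainder.
  leading term x_2: no divisor's leading term divides it; move -2x_2 to the remainder.
  leading term x_3: no divisor's leading term divides it; move -2x_3 to the remainder.
  leading term 1: no divisor's leading term divides it; move 1 to the remainder.
  remainder -3x_2x_3 - 3x_1 - 2x_2 - 2x_3 + 1 ≠ 0; add g_3 = -3x_2x_3 - 3x_1 - 2x_2 - 2x_3 + 1 to the basis.

S(f_1,g_3): lcm = x_1x_2x_3. S = -x_1^2 - 3x_1x_2 - 3x_2^2 - 3x_1x_3 - 2x_1 - 2x_2.
  leading term x_1^2: no divisor's leading term divides it; move -x_1^2 to the remainder.
  leading term x_1x_2: no divisor's leading term divides it; move -3x_1x_2 to the remainder.
  leading term x_2^2: no divisor's leading term divides it; move -3x_2^2 to the remainder.
  leading term x_1x_3: subtract (2)·f_1 from -3x_1x_3 - 2x_1 - 2x_2 → -2x_1 + 3x_2 + 1
  leading term x_1: no divisor's leading term divides it; move -2x_1 to the remainder.
  leading term x_2: no divisor's leading term divides it; move 3x_2 to the remainder.
  leading term 1: no divisor's leading term divides it; move 1 to the remainder.
  remainder -x_1^2 - 3x_1x_2 - 3x_2^2 - 2x_1 + 3x_2 + 1 ≠ 0; add g_4 = -x_1^2 - 3x_1x_2 - 3x_2^2 - 2x_1 + 3x_2 + 1 to the basis.

The other S-polynomials (S(f_2,g_3), S(f_1,g_4), S(f_2,g_4), S(g_3,g_4)) all reduce to 0 modulo the current basis, so we have a Gröbner basis.

G = {x_1^2 + 3x_1x_2 + 3x_2^2 + 2x_1 - 3x_2 - 1, x_1x_3 - 3x_2 - 2, x_2x_3 + x_1 + 3x_2 + 3x_3 + 2, x_3^2 + 3x_3 + 3}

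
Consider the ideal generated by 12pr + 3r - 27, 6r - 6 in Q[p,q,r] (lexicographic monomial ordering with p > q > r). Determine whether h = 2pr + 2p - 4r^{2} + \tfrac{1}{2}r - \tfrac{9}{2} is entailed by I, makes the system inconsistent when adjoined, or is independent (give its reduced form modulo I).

First compute the reduced Gröbner basis of I by Buchberger's algorithm.
f_1 = 12pr + 3r - 27, LT = pr.
f_2 = 6r - 6, LT = r.

S(f_1,f_2): lcm = pr. S = p + \tfrac{1}{4}r - \tfrac{9}{4}.
  leading term p: no divisor's leading term divides it; move p to the remainder.
  leading term r: subtract (\tfrac{1}{24})·f_2 from \tfrac{1}{4}r - \tfrac{9}{4} → -2
  leading term 1: no divisor's leading term divides it; move -2 to the remainder.
  remainder p - 2 ≠ 0; add k_3 = p - 2 to the basis.

The other S-polynomials (S(f_1,k_3), S(f_2,k_3)) all reduce to 0 modulo the current basis, so we have a Gröbner basis.
Inter-reduce: drop elements whose leading term is divisible by another's, tail-reduce, and make monic.
Reduced Gröbner basis: {p - 2, r - 1}.
Label its elements g_1 = p - 2, g_2 = r - 1.

Reduce h = 2pr + 2p - 4r^{2} + \tfrac{1}{2}r - \tfrac{9}{2} modulo G:
  leading term pr: subtract (2r)·g_1 from 2pr + 2p - 4r^{2} + \tfrac{1}{2}r - \tfrac{9}{2} → 2p - 4r^{2} + \tfrac{9}{2}r - \tfrac{9}{2}
  leading term p: subtract (2)·g_1 from 2p - 4r^{2} + \tfrac{9}{2}r - \tfrac{9}{2} → -4r^{2} + \tfrac{9}{2}r - \tfrac{1}{2}
  leading term r^{2}: subtract (-4r)·g_2 from -4r^{2} + \tfrac{9}{2}r - \tfrac{1}{2} → \tfrac{1}{2}r - \tfrac{1}{2}
  leading term r: subtract (\tfrac{1}{2})·g_2 from \tfrac{1}{2}r - \tfrac{1}{2} → 0
  normal form = 0.
Since the normal form is 0, h ∈ I.

2pr + 2p - 4r^{2} + \tfrac{1}{2}r - \tfrac{9}{2} lies in I (it reduces to 0).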